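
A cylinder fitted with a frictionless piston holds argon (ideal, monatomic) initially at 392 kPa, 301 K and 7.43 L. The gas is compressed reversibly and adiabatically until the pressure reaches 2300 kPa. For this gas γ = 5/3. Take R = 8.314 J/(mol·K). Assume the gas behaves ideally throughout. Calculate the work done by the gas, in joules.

-4500 J

n = P₁V₁/(RT₁) = 392×7.43/(8.314×301) = 1.16 mol.
Adiabatic: T₂/T₁ = (P₂/P₁)^((γ−1)/γ) ⇒ T₂ = 301×(5.87)^0.400 = 611 K; V₂ = 2.57 L.
ΔU = nCvΔT = 1.16×12.5×(611−301) = 4500 J.
Q = 0 for an adiabatic process, so W = −ΔU = -4500 J.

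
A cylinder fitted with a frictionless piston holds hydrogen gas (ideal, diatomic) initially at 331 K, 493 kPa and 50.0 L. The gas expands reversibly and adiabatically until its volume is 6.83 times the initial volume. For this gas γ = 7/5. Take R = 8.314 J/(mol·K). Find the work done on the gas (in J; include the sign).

n = P₁V₁/(RT₁) = 493×50.0/(8.314×331) = 8.96 mol.
Adiabatic: TV^(γ−1) = const ⇒ T₂ = 331×(0.146)^0.400 = 153 K; PV^γ = const ⇒ P₂ = 33.5 kPa.
ΔU = nCvΔT = 8.96×20.8×(153−331) = -33000 J.
Q = 0 for an adiabatic process, so W = −ΔU = 33000 J.
Work done on the gas = −W_by = -33000 J.

-33000 J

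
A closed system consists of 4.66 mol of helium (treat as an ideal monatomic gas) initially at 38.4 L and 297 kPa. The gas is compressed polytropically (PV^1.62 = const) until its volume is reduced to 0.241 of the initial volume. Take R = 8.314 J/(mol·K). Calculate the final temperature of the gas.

711 K

T₁ = P₁V₁/(nR) = 297×38.4/(4.66×8.314) = 294 K.
Polytropic n=1.62: T₂ = T₁(V₁/V₂)^(n−1) = 294×(4.15)^0.62 = 711 K; P₂ = P₁(V₁/V₂)^n = 2980 kPa.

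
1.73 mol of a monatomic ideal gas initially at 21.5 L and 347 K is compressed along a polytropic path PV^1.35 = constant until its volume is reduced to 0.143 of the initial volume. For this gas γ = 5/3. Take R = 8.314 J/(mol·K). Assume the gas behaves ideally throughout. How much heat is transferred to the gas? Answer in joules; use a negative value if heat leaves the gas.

P₁ = nRT₁/V₁ = 1.73×8.314×347/21.5 = 232 kPa.
Polytropic n=1.35: T₂ = T₁(V₁/V₂)^(n−1) = 347×(6.99)^0.35 = 685 K; P₂ = P₁(V₁/V₂)^n = 3210 kPa.
W = (P₁V₁−P₂V₂)/(n−1) = (232×21.5−3210×3.07)/0.35 = -13900 J.
ΔU = nCvΔT = 1.73×12.5×(685−347) = 7300 J.
Q = ΔU + W = -6610 J.

-6610 J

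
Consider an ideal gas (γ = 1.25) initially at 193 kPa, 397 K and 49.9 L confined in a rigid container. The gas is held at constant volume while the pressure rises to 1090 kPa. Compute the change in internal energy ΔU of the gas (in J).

179000 J

n = P₁V₁/(RT₁) = 193×49.9/(8.314×397) = 2.92 mol.
Isochoric: V stays 49.9 L; P/T = const ⇒ T₂ = 2240 K, P₂ = 1090 kPa.
For an ideal gas ΔU = nCvΔT with Cv = R/(γ−1) = 33.3 J/(mol·K).
ΔU = 2.92×33.3×(2240−397) = 179000 J.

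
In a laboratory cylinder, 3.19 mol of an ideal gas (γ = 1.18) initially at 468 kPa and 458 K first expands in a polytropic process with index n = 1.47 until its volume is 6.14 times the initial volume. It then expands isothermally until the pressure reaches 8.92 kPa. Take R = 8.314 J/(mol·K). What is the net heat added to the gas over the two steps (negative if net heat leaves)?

-17200 J

V₁ = nRT₁/P₁ = 3.19×8.314×458/468 = 26.0 L.
Step 1 — Polytropic n=1.47: T₂ = T₁(V₁/V₂)^(n−1) = 458×(0.163)^0.47 = 195 K; P₂ = P₁(V₁/V₂)^n = 32.5 kPa.
W = (P₁V₁−P₂V₂)/(n−1) = (468×26.0−32.5×159)/0.47 = 14800 J.
ΔU = nCvΔT = 3.19×46.2×(195−458) = -38700 J.
Q = ΔU + W = -23900 J.
State after step 1: P = 32.5 kPa, V = 159 L, T = 195 K.
Step 2 — Isothermal: T stays 195 K; PV = const ⇒ V₂ = 580 L, P₂ = 8.92 kPa.
ΔU = 0 (ideal gas, T constant).
W = nRT ln(V₂/V₁) = 3.19×8.314×195×ln(3.64) = 6690 J.
Q = ΔU + W = 6690 J.
Net over both steps: W = 21500 J, Q = -17200 J, ΔU = -38700 J.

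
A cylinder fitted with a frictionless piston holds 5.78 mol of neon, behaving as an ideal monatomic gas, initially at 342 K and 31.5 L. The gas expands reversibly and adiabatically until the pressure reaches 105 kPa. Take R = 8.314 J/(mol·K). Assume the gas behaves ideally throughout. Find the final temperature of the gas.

P₁ = nRT₁/V₁ = 5.78×8.314×342/31.5 = 522 kPa.
Adiabatic: T₂/T₁ = (P₂/P₁)^((γ−1)/γ) ⇒ T₂ = 342×(0.201)^0.400 = 180 K; V₂ = 82.4 L.

180 K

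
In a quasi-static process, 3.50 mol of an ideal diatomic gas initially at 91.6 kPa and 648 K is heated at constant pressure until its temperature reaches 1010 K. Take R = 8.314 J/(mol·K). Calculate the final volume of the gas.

V₁ = nRT₁/P₁ = 3.50×8.314×648/91.6 = 206 L.
Isobaric: P stays 91.6 kPa; V/T = const ⇒ T₂ = 1010 K, V₂ = 321 L.

321 L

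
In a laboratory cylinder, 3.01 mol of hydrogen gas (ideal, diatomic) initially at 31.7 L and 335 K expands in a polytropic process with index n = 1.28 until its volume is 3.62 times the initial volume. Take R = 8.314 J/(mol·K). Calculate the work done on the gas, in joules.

-9060 J

P₁ = nRT₁/V₁ = 3.01×8.314×335/31.7 = 264 kPa.
Polytropic n=1.28: T₂ = T₁(V₁/V₂)^(n−1) = 335×(0.276)^0.28 = 234 K; P₂ = P₁(V₁/V₂)^n = 51.0 kPa.
W = (P₁V₁−P₂V₂)/(n−1) = (264×31.7−51.0×115)/0.28 = 9060 J.
Work done on the gas = −W_by = -9060 J.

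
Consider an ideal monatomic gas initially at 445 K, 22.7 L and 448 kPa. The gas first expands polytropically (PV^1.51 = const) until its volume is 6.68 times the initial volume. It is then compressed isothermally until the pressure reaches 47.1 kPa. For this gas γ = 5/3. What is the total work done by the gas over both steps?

n = P₁V₁/(RT₁) = 448×22.7/(8.314×445) = 2.75 mol.
Step 1 — Polytropic n=1.51: T₂ = T₁(V₁/V₂)^(n−1) = 445×(0.150)^0.51 = 169 K; P₂ = P₁(V₁/V₂)^n = 25.5 kPa.
W = (P₁V₁−P₂V₂)/(n−1) = (448×22.7−25.5×152)/0.51 = 12400 J.
ΔU = nCvΔT = 2.75×12.5×(169−445) = -9460 J.
Q = ΔU + W = 2910 J.
State after step 1: P = 25.5 kPa, V = 152 L, T = 169 K.
Step 2 — Isothermal: T stays 169 K; PV = const ⇒ V₂ = 82.0 L, P₂ = 47.1 kPa.
ΔU = 0 (ideal gas, T constant).
W = nRT ln(V₂/V₁) = 2.75×8.314×169×ln(0.541) = -2370 J.
Q = ΔU + W = -2370 J.
Net over both steps: W = 10000 J, Q = 532 J, ΔU = -9460 J.

10000 J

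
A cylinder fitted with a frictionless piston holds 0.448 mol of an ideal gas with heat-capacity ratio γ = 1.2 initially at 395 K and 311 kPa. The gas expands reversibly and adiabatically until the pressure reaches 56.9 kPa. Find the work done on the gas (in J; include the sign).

-1810 J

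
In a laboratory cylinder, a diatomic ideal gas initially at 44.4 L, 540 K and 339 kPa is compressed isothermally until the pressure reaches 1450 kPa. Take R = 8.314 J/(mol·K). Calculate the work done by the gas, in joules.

n = P₁V₁/(RT₁) = 339×44.4/(8.314×540) = 3.35 mol.
Isothermal: T stays 540 K; PV = const ⇒ V₂ = 10.4 L, P₂ = 1450 kPa.
W = nRT ln(V₂/V₁) = 3.35×8.314×540×ln(0.234) = -21900 J.

-21900 J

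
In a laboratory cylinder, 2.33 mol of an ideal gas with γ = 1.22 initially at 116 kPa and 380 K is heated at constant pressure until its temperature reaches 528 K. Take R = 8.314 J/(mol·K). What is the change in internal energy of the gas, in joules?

V₁ = nRT₁/P₁ = 2.33×8.314×380/116 = 63.5 L.
Isobaric: P stays 116 kPa; V/T = const ⇒ T₂ = 528 K, V₂ = 88.2 L.
For an ideal gas ΔU = nCvΔT with Cv = R/(γ−1) = 37.8 J/(mol·K).
ΔU = 2.33×37.8×(528−380) = 13000 J.

13000 J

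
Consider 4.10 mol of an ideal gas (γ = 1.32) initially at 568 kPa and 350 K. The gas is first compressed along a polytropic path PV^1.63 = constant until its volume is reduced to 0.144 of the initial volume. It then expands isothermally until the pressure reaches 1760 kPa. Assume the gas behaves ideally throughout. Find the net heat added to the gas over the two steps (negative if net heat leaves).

V₁ = nRT₁/P₁ = 4.10×8.314×350/568 = 21.0 L.
Step 1 — Polytropic n=1.63: T₂ = T₁(V₁/V₂)^(n−1) = 350×(6.94)^0.63 = 1190 K; P₂ = P₁(V₁/V₂)^n = 13400 kPa.
W = (P₁V₁−P₂V₂)/(n−1) = (568×21.0−13400×3.02)/0.63 = -45300 J.
ΔU = nCvΔT = 4.10×26.0×(1190−350) = 89100 J.
Q = ΔU + W = 43900 J.
State after step 1: P = 13400 kPa, V = 3.02 L, T = 1190 K.
Step 2 — Isothermal: T stays 1190 K; PV = const ⇒ V₂ = 23.0 L, P₂ = 1760 kPa.
ΔU = 0 (ideal gas, T constant).
W = nRT ln(V₂/V₁) = 4.10×8.314×1190×ln(7.60) = 82000 J.
Q = ΔU + W = 82000 J.
Net over both steps: W = 36800 J, Q = 126000 J, ΔU = 89100 J.

126000 J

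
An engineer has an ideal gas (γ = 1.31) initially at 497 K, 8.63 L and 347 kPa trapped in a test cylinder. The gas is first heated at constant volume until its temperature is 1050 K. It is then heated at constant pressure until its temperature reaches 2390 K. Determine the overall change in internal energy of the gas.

n = P₁V₁/(RT₁) = 347×8.63/(8.314×497) = 0.725 mol.
Step 1 — Isochoric: V stays 8.63 L; P/T = const ⇒ T₂ = 1050 K, P₂ = 733 kPa.
W = 0 (no volume change).
ΔU = nCvΔT = 0.725×26.8×(1050−497) = 10700 J.
Q = ΔU = 10700 J.
State after step 1: P = 733 kPa, V = 8.63 L, T = 1050 K.
Step 2 — Isobaric: P stays 733 kPa; V/T = const ⇒ T₂ = 2390 K, V₂ = 19.6 L.
W = PΔV = 733×(19.6−8.63) kPa·L = 8070 J.
ΔU = nCvΔT = 0.725×26.8×(2390−1050) = 26000 J.
Q = ΔU + W = nCpΔT = 34100 J.
Net over both steps: W = 8070 J, Q = 44900 J, ΔU = 36800 J.

36800 J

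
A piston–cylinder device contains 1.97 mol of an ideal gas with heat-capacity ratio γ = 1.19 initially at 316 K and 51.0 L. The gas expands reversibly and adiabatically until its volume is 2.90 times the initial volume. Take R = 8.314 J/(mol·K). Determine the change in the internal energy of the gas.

P₁ = nRT₁/V₁ = 1.97×8.314×316/51.0 = 101 kPa.
Adiabatic: TV^(γ−1) = const ⇒ T₂ = 316×(0.345)^0.190 = 258 K; PV^γ = const ⇒ P₂ = 28.6 kPa.
For an ideal gas ΔU = nCvΔT with Cv = R/(γ−1) = 43.8 J/(mol·K).
ΔU = 1.97×43.8×(258−316) = -4990 J.

-4990 J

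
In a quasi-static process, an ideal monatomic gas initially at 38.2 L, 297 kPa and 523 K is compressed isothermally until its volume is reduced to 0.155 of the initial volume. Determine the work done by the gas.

n = P₁V₁/(RT₁) = 297×38.2/(8.314×523) = 2.61 mol.
Isothermal: T stays 523 K; PV = const ⇒ V₂ = 5.92 L, P₂ = 1920 kPa.
W = nRT ln(V₂/V₁) = 2.61×8.314×523×ln(0.155) = -21200 J.

-21200 J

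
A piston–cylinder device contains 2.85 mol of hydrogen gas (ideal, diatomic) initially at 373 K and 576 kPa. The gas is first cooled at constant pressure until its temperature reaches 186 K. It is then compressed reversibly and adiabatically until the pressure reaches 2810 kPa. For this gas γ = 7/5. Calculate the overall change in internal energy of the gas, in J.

V₁ = nRT₁/P₁ = 2.85×8.314×373/576 = 15.3 L.
Step 1 — Isobaric: P stays 576 kPa; V/T = const ⇒ T₂ = 186 K, V₂ = 7.65 L.
W = PΔV = 576×(7.65−15.3) kPa·L = -4430 J.
ΔU = nCvΔT = 2.85×20.8×(186−373) = -11100 J.
Q = ΔU + W = nCpΔT = -15500 J.
State after step 1: P = 576 kPa, V = 7.65 L, T = 186 K.
Step 2 — Adiabatic: T₂/T₁ = (P₂/P₁)^((γ−1)/γ) ⇒ T₂ = 186×(4.88)^0.286 = 293 K; V₂ = 2.47 L.
ΔU = nCvΔT = 2.85×20.8×(293−186) = 6310 J.
Q = 0 for an adiabatic process, so W = −ΔU = -6310 J.
Net over both steps: W = -10700 J, Q = -15500 J, ΔU = -4770 J.

-4770 J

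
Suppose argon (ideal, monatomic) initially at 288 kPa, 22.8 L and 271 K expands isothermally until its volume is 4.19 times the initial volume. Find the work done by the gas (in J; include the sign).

n = P₁V₁/(RT₁) = 288×22.8/(8.314×271) = 2.91 mol.
Isothermal: T stays 271 K; PV = const ⇒ V₂ = 95.5 L, P₂ = 68.7 kPa.
W = nRT ln(V₂/V₁) = 2.91×8.314×271×ln(4.19) = 9410 J.

9410 J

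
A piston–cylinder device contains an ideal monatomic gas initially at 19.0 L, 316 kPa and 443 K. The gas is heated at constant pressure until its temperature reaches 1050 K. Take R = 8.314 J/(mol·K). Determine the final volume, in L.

45.0 L

Isobaric: P stays 316 kPa; V/T = const ⇒ T₂ = 1050 K, V₂ = 45.0 L.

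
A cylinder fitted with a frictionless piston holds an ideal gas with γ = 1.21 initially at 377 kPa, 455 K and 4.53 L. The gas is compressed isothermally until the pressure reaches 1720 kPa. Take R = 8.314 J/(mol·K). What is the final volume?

Isothermal: T stays 455 K; PV = const ⇒ V₂ = 0.993 L, P₂ = 1720 kPa.

0.993 L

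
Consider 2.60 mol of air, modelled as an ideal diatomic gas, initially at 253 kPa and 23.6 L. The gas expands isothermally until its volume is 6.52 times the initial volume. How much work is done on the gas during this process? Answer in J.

-11200 J

T₁ = P₁V₁/(nR) = 253×23.6/(2.60×8.314) = 276 K.
Isothermal: T stays 276 K; PV = const ⇒ V₂ = 154 L, P₂ = 38.8 kPa.
W = nRT ln(V₂/V₁) = 2.60×8.314×276×ln(6.52) = 11200 J.
Work done on the gas = −W_by = -11200 J.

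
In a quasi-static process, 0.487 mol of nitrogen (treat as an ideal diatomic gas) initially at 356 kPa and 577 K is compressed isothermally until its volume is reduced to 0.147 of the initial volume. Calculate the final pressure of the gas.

V₁ = nRT₁/P₁ = 0.487×8.314×577/356 = 6.56 L.
Isothermal: T stays 577 K; PV = const ⇒ V₂ = 0.965 L, P₂ = 2420 kPa.

2420 kPa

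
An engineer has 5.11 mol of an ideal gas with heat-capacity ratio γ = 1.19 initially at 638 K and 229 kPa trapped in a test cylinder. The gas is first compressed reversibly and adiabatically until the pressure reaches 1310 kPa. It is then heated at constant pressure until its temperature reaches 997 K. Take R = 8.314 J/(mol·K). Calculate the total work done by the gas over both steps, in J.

-39300 J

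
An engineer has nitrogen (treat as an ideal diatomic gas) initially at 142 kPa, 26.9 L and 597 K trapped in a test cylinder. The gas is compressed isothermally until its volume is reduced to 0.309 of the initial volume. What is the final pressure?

460 kPa

Isothermal: T stays 597 K; PV = const ⇒ V₂ = 8.31 L, P₂ = 460 kPa.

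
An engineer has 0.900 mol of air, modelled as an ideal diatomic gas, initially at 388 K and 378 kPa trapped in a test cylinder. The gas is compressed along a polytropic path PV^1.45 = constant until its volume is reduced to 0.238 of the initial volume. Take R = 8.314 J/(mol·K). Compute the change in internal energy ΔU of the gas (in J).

6590 J

V₁ = nRT₁/P₁ = 0.900×8.314×388/378 = 7.68 L.
Polytropic n=1.45: T₂ = T₁(V₁/V₂)^(n−1) = 388×(4.20)^0.45 = 740 K; P₂ = P₁(V₁/V₂)^n = 3030 kPa.
For an ideal gas ΔU = nCvΔT with Cv = (5/2)R = 20.8 J/(mol·K).
ΔU = 0.900×20.8×(740−388) = 6590 J.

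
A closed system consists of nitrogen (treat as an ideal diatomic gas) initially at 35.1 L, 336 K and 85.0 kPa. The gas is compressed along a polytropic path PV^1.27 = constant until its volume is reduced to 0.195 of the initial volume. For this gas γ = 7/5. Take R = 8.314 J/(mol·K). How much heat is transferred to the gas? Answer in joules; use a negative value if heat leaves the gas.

-1990 J

n = P₁V₁/(RT₁) = 85.0×35.1/(8.314×336) = 1.07 mol.
Polytropic n=1.27: T₂ = T₁(V₁/V₂)^(n−1) = 336×(5.13)^0.27 = 522 K; P₂ = P₁(V₁/V₂)^n = 678 kPa.
W = (P₁V₁−P₂V₂)/(n−1) = (85.0×35.1−678×6.84)/0.27 = -6130 J.
ΔU = nCvΔT = 1.07×20.8×(522−336) = 4140 J.
Q = ΔU + W = -1990 J.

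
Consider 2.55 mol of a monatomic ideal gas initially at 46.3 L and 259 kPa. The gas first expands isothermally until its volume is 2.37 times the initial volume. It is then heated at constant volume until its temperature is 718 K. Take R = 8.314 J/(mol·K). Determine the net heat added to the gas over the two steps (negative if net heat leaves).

15200 J

T₁ = P₁V₁/(nR) = 259×46.3/(2.55×8.314) = 566 K.
Step 1 — Isothermal: T stays 566 K; PV = const ⇒ V₂ = 110 L, P₂ = 109 kPa.
ΔU = 0 (ideal gas, T constant).
W = nRT ln(V₂/V₁) = 2.55×8.314×566×ln(2.37) = 10300 J.
Q = ΔU + W = 10300 J.
State after step 1: P = 109 kPa, V = 110 L, T = 566 K.
Step 2 — Isochoric: V stays 110 L; P/T = const ⇒ T₂ = 718 K, P₂ = 139 kPa.
W = 0 (no volume change).
ΔU = nCvΔT = 2.55×12.5×(718−566) = 4850 J.
Q = ΔU = 4850 J.
Net over both steps: W = 10300 J, Q = 15200 J, ΔU = 4850 J.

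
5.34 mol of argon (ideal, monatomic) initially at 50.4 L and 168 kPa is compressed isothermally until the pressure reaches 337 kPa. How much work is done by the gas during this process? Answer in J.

-5890 J

T₁ = P₁V₁/(nR) = 168×50.4/(5.34×8.314) = 191 K.
Isothermal: T stays 191 K; PV = const ⇒ V₂ = 25.1 L, P₂ = 337 kPa.
W = nRT ln(V₂/V₁) = 5.34×8.314×191×ln(0.499) = -5890 J.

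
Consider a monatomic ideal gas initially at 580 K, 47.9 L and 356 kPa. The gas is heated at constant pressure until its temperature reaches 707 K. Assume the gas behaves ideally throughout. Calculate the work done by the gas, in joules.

n = P₁V₁/(RT₁) = 356×47.9/(8.314×580) = 3.54 mol.
Isobaric: P stays 356 kPa; V/T = const ⇒ T₂ = 707 K, V₂ = 58.4 L.
W = PΔV = 356×(58.4−47.9) kPa·L = 3730 J.

3730 J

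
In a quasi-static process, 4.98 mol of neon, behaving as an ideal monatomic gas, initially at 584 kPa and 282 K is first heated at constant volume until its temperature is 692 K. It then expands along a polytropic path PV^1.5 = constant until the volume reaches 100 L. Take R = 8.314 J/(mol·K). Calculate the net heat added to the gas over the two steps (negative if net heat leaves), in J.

33400 J

V₁ = nRT₁/P₁ = 4.98×8.314×282/584 = 20.0 L.
Step 1 — Isochoric: V stays 20.0 L; P/T = const ⇒ T₂ = 692 K, P₂ = 1430 kPa.
W = 0 (no volume change).
ΔU = nCvΔT = 4.98×12.5×(692−282) = 25500 J.
Q = ΔU = 25500 J.
State after step 1: P = 1430 kPa, V = 20.0 L, T = 692 K.
Step 2 — Polytropic n=1.5: T₂ = T₁(V₁/V₂)^(n−1) = 692×(0.200)^0.50 = 309 K; P₂ = P₁(V₁/V₂)^n = 128 kPa.
W = (P₁V₁−P₂V₂)/(n−1) = (1430×20.0−128×100)/0.50 = 31700 J.
ΔU = nCvΔT = 4.98×12.5×(309−692) = -23800 J.
Q = ΔU + W = 7920 J.
Net over both steps: W = 31700 J, Q = 33400 J, ΔU = 1700 J.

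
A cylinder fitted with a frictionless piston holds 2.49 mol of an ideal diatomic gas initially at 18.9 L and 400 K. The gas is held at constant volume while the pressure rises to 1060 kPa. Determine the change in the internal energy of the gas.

29400 J

P₁ = nRT₁/V₁ = 2.49×8.314×400/18.9 = 438 kPa.
Isochoric: V stays 18.9 L; P/T = const ⇒ T₂ = 968 K, P₂ = 1060 kPa.
For an ideal gas ΔU = nCvΔT with Cv = (5/2)R = 20.8 J/(mol·K).
ΔU = 2.49×20.8×(968−400) = 29400 J.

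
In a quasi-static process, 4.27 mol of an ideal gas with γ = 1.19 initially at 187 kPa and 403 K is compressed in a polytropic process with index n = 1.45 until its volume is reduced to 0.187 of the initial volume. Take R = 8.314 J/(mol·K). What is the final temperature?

V₁ = nRT₁/P₁ = 4.27×8.314×403/187 = 76.5 L.
Polytropic n=1.45: T₂ = T₁(V₁/V₂)^(n−1) = 403×(5.35)^0.45 = 857 K; P₂ = P₁(V₁/V₂)^n = 2130 kPa.

857 K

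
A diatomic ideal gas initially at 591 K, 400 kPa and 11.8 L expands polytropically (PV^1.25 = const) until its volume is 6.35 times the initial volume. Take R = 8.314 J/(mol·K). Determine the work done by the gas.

n = P₁V₁/(RT₁) = 400×11.8/(8.314×591) = 0.961 mol.
Polytropic n=1.25: T₂ = T₁(V₁/V₂)^(n−1) = 591×(0.157)^0.25 = 372 K; P₂ = P₁(V₁/V₂)^n = 39.7 kPa.
W = (P₁V₁−P₂V₂)/(n−1) = (400×11.8−39.7×74.9)/0.25 = 6990 J.

6990 J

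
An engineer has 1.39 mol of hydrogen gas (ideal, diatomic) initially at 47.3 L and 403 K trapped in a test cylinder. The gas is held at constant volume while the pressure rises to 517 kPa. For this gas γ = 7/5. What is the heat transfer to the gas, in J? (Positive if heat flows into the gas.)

P₁ = nRT₁/V₁ = 1.39×8.314×403/47.3 = 98.5 kPa.
Isochoric: V stays 47.3 L; P/T = const ⇒ T₂ = 2120 K, P₂ = 517 kPa.
W = 0 (no volume change).
ΔU = nCvΔT = 1.39×20.8×(2120−403) = 49500 J.
Q = ΔU = 49500 J.

49500 J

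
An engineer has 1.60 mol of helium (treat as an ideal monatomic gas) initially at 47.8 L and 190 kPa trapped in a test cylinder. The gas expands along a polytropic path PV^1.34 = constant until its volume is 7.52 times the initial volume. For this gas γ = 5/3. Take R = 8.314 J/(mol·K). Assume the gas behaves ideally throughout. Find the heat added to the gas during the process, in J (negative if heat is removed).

6500 J

T₁ = P₁V₁/(nR) = 190×47.8/(1.60×8.314) = 683 K.
Polytropic n=1.34: T₂ = T₁(V₁/V₂)^(n−1) = 683×(0.133)^0.34 = 344 K; P₂ = P₁(V₁/V₂)^n = 12.7 kPa.
W = (P₁V₁−P₂V₂)/(n−1) = (190×47.8−12.7×359)/0.34 = 13300 J.
ΔU = nCvΔT = 1.60×12.5×(344−683) = -6760 J.
Q = ΔU + W = 6500 J.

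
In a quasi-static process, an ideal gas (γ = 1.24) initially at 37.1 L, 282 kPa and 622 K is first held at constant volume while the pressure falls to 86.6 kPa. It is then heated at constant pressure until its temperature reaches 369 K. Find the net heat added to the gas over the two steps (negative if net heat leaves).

n = P₁V₁/(RT₁) = 282×37.1/(8.314×622) = 2.02 mol.
Step 1 — Isochoric: V stays 37.1 L; P/T = const ⇒ T₂ = 191 K, P₂ = 86.6 kPa.
W = 0 (no volume change).
ΔU = nCvΔT = 2.02×34.6×(191−622) = -30200 J.
Q = ΔU = -30200 J.
State after step 1: P = 86.6 kPa, V = 37.1 L, T = 191 K.
Step 2 — Isobaric: P stays 86.6 kPa; V/T = const ⇒ T₂ = 369 K, V₂ = 71.7 L.
W = PΔV = 86.6×(71.7−37.1) kPa·L = 2990 J.
ΔU = nCvΔT = 2.02×34.6×(369−191) = 12500 J.
Q = ΔU + W = nCpΔT = 15500 J.
Net over both steps: W = 2990 J, Q = -14700 J, ΔU = -17700 J.

-14700 J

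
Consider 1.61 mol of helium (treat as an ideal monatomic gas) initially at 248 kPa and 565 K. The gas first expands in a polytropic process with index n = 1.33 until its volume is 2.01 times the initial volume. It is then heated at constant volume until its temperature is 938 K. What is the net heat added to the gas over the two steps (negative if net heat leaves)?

V₁ = nRT₁/P₁ = 1.61×8.314×565/248 = 30.5 L.
Step 1 — Polytropic n=1.33: T₂ = T₁(V₁/V₂)^(n−1) = 565×(0.498)^0.33 = 449 K; P₂ = P₁(V₁/V₂)^n = 98.0 kPa.
W = (P₁V₁−P₂V₂)/(n−1) = (248×30.5−98.0×61.3)/0.33 = 4720 J.
ΔU = nCvΔT = 1.61×12.5×(449−565) = -2330 J.
Q = ΔU + W = 2380 J.
State after step 1: P = 98.0 kPa, V = 61.3 L, T = 449 K.
Step 2 — Isochoric: V stays 61.3 L; P/T = const ⇒ T₂ = 938 K, P₂ = 205 kPa.
W = 0 (no volume change).
ΔU = nCvΔT = 1.61×12.5×(938−449) = 9820 J.
Q = ΔU = 9820 J.
Net over both steps: W = 4720 J, Q = 12200 J, ΔU = 7490 J.

12200 J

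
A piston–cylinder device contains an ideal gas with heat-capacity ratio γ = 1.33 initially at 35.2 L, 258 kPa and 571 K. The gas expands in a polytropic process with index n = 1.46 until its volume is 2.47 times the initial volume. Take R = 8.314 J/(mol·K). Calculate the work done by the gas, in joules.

n = P₁V₁/(RT₁) = 258×35.2/(8.314×571) = 1.91 mol.
Polytropic n=1.46: T₂ = T₁(V₁/V₂)^(n−1) = 571×(0.405)^0.46 = 377 K; P₂ = P₁(V₁/V₂)^n = 68.9 kPa.
W = (P₁V₁−P₂V₂)/(n−1) = (258×35.2−68.9×86.9)/0.46 = 6720 J.

6720 J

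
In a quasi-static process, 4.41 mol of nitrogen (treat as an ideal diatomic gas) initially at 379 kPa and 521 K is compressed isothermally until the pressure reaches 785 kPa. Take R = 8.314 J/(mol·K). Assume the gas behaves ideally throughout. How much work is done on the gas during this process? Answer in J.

V₁ = nRT₁/P₁ = 4.41×8.314×521/379 = 50.4 L.
Isothermal: T stays 521 K; PV = const ⇒ V₂ = 24.3 L, P₂ = 785 kPa.
W = nRT ln(V₂/V₁) = 4.41×8.314×521×ln(0.483) = -13900 J.
Work done on the gas = −W_by = 13900 J.

13900 J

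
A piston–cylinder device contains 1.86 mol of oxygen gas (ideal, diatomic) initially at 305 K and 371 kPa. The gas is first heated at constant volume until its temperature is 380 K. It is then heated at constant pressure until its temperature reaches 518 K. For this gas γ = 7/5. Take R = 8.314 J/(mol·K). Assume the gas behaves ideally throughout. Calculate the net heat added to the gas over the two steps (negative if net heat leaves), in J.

V₁ = nRT₁/P₁ = 1.86×8.314×305/371 = 12.7 L.
Step 1 — Isochoric: V stays 12.7 L; P/T = const ⇒ T₂ = 380 K, P₂ = 462 kPa.
W = 0 (no volume change).
ΔU = nCvΔT = 1.86×20.8×(380−305) = 2900 J.
Q = ΔU = 2900 J.
State after step 1: P = 462 kPa, V = 12.7 L, T = 380 K.
Step 2 — Isobaric: P stays 462 kPa; V/T = const ⇒ T₂ = 518 K, V₂ = 17.3 L.
W = PΔV = 462×(17.3−12.7) kPa·L = 2130 J.
ΔU = nCvΔT = 1.86×20.8×(518−380) = 5340 J.
Q = ΔU + W = nCpΔT = 7470 J.
Net over both steps: W = 2130 J, Q = 10400 J, ΔU = 8230 J.

10400 J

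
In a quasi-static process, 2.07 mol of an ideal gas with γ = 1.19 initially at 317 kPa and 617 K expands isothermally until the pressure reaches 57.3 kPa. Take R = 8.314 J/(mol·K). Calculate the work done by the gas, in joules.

V₁ = nRT₁/P₁ = 2.07×8.314×617/317 = 33.5 L.
Isothermal: T stays 617 K; PV = const ⇒ V₂ = 185 L, P₂ = 57.3 kPa.
W = nRT ln(V₂/V₁) = 2.07×8.314×617×ln(5.53) = 18200 J.

18200 J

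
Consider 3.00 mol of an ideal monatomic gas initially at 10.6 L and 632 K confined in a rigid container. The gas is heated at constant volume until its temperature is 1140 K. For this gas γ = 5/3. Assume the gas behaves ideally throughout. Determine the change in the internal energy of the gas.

19000 J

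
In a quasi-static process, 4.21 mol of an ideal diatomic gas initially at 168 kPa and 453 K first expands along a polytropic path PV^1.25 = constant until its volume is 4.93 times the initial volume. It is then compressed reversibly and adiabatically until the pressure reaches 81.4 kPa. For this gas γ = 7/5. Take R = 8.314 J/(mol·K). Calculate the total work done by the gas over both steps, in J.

9230 J

V₁ = nRT₁/P₁ = 4.21×8.314×453/168 = 94.4 L.
Step 1 — Polytropic n=1.25: T₂ = T₁(V₁/V₂)^(n−1) = 453×(0.203)^0.25 = 304 K; P₂ = P₁(V₁/V₂)^n = 22.9 kPa.
W = (P₁V₁−P₂V₂)/(n−1) = (168×94.4−22.9×465)/0.25 = 20900 J.
ΔU = nCvΔT = 4.21×20.8×(304−453) = -13000 J.
Q = ΔU + W = 7820 J.
State after step 1: P = 22.9 kPa, V = 465 L, T = 304 K.
Step 2 — Adiabatic: T₂/T₁ = (P₂/P₁)^((γ−1)/γ) ⇒ T₂ = 304×(3.56)^0.286 = 437 K; V₂ = 188 L.
ΔU = nCvΔT = 4.21×20.8×(437−304) = 11600 J.
Q = 0 for an adiabatic process, so W = −ΔU = -11600 J.
Net over both steps: W = 9230 J, Q = 7820 J, ΔU = -1410 J.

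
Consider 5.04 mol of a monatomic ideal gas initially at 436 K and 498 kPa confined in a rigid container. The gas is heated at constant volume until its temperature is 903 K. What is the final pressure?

1030 kPa

V₁ = nRT₁/P₁ = 5.04×8.314×436/498 = 36.7 L.
Isochoric: V stays 36.7 L; P/T = const ⇒ T₂ = 903 K, P₂ = 1030 kPa.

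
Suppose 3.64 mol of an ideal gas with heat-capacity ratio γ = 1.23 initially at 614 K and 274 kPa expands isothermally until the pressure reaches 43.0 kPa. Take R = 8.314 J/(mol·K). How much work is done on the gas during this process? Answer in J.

V₁ = nRT₁/P₁ = 3.64×8.314×614/274 = 67.8 L.
Isothermal: T stays 614 K; PV = const ⇒ V₂ = 432 L, P₂ = 43.0 kPa.
W = nRT ln(V₂/V₁) = 3.64×8.314×614×ln(6.37) = 34400 J.
Work done on the gas = −W_by = -34400 J.

-34400 J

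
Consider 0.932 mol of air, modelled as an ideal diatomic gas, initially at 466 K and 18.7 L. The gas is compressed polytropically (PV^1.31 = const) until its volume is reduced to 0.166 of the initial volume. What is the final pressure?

2030 kPa

P₁ = nRT₁/V₁ = 0.932×8.314×466/18.7 = 193 kPa.
Polytropic n=1.31: T₂ = T₁(V₁/V₂)^(n−1) = 466×(6.02)^0.31 = 813 K; P₂ = P₁(V₁/V₂)^n = 2030 kPa.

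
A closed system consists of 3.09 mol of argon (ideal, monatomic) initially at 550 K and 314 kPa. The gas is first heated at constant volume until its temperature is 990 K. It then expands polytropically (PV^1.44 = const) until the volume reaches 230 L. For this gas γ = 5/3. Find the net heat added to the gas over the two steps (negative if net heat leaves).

V₁ = nRT₁/P₁ = 3.09×8.314×550/314 = 45.0 L.
Step 1 — Isochoric: V stays 45.0 L; P/T = const ⇒ T₂ = 990 K, P₂ = 565 kPa.
W = 0 (no volume change).
ΔU = nCvΔT = 3.09×12.5×(990−550) = 17000 J.
Q = ΔU = 17000 J.
State after step 1: P = 565 kPa, V = 45.0 L, T = 990 K.
Step 2 — Polytropic n=1.44: T₂ = T₁(V₁/V₂)^(n−1) = 990×(0.196)^0.44 = 483 K; P₂ = P₁(V₁/V₂)^n = 53.9 kPa.
W = (P₁V₁−P₂V₂)/(n−1) = (565×45.0−53.9×230)/0.44 = 29600 J.
ΔU = nCvΔT = 3.09×12.5×(483−990) = -19500 J.
Q = ΔU + W = 10100 J.
Net over both steps: W = 29600 J, Q = 27000 J, ΔU = -2580 J.

27000 J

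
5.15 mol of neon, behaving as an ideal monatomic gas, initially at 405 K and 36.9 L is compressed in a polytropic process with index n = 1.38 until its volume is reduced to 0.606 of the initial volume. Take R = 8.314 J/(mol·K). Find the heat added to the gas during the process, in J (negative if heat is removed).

P₁ = nRT₁/V₁ = 5.15×8.314×405/36.9 = 470 kPa.
Polytropic n=1.38: T₂ = T₁(V₁/V₂)^(n−1) = 405×(1.65)^0.38 = 490 K; P₂ = P₁(V₁/V₂)^n = 938 kPa.
W = (P₁V₁−P₂V₂)/(n−1) = (470×36.9−938×22.4)/0.38 = -9570 J.
ΔU = nCvΔT = 5.15×12.5×(490−405) = 5450 J.
Q = ΔU + W = -4110 J.

-4110 J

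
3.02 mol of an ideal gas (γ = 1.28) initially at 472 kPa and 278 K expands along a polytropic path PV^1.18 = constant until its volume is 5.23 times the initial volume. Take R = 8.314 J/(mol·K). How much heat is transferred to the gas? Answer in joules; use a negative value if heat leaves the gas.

3570 J

V₁ = nRT₁/P₁ = 3.02×8.314×278/472 = 14.8 L.
Polytropic n=1.18: T₂ = T₁(V₁/V₂)^(n−1) = 278×(0.191)^0.18 = 206 K; P₂ = P₁(V₁/V₂)^n = 67.0 kPa.
W = (P₁V₁−P₂V₂)/(n−1) = (472×14.8−67.0×77.3)/0.18 = 9990 J.
ΔU = nCvΔT = 3.02×29.7×(206−278) = -6420 J.
Q = ΔU + W = 3570 J.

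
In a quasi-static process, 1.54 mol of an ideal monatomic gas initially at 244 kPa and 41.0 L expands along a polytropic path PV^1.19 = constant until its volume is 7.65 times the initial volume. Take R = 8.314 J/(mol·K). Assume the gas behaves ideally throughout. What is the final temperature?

T₁ = P₁V₁/(nR) = 244×41.0/(1.54×8.314) = 781 K.
Polytropic n=1.19: T₂ = T₁(V₁/V₂)^(n−1) = 781×(0.131)^0.19 = 531 K; P₂ = P₁(V₁/V₂)^n = 21.7 kPa.

531 K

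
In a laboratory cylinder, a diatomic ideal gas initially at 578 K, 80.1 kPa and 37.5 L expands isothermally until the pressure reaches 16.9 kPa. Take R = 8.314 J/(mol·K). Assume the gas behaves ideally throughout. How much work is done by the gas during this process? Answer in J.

n = P₁V₁/(RT₁) = 80.1×37.5/(8.314×578) = 0.625 mol.
Isothermal: T stays 578 K; PV = const ⇒ V₂ = 178 L, P₂ = 16.9 kPa.
W = nRT ln(V₂/V₁) = 0.625×8.314×578×ln(4.74) = 4670 J.

4670 J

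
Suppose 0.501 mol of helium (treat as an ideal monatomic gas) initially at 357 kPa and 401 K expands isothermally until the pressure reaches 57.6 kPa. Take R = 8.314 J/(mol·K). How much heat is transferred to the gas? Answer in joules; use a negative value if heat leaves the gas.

V₁ = nRT₁/P₁ = 0.501×8.314×401/357 = 4.68 L.
Isothermal: T stays 401 K; PV = const ⇒ V₂ = 29.0 L, P₂ = 57.6 kPa.
ΔU = 0 (ideal gas, T constant).
W = nRT ln(V₂/V₁) = 0.501×8.314×401×ln(6.20) = 3050 J.
Q = ΔU + W = 3050 J.

3050 J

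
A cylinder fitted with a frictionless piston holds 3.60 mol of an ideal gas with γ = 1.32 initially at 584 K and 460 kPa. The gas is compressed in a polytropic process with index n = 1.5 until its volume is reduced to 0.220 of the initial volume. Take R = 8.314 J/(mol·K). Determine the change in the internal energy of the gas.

61800 J

V₁ = nRT₁/P₁ = 3.60×8.314×584/460 = 38.0 L.
Polytropic n=1.5: T₂ = T₁(V₁/V₂)^(n−1) = 584×(4.55)^0.50 = 1250 K; P₂ = P₁(V₁/V₂)^n = 4460 kPa.
For an ideal gas ΔU = nCvΔT with Cv = R/(γ−1) = 26.0 J/(mol·K).
ΔU = 3.60×26.0×(1250−584) = 61800 J.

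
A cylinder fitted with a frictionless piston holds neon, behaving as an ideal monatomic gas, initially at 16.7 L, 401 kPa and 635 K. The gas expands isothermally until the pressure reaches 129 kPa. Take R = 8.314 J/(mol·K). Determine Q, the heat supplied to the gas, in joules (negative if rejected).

7600 J

n = P₁V₁/(RT₁) = 401×16.7/(8.314×635) = 1.27 mol.
Isothermal: T stays 635 K; PV = const ⇒ V₂ = 51.9 L, P₂ = 129 kPa.
ΔU = 0 (ideal gas, T constant).
W = nRT ln(V₂/V₁) = 1.27×8.314×635×ln(3.11) = 7600 J.
Q = ΔU + W = 7600 J.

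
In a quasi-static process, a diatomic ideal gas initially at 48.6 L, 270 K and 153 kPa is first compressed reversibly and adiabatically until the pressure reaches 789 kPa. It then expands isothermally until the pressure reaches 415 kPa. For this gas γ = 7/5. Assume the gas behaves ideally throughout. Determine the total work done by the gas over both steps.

n = P₁V₁/(RT₁) = 153×48.6/(8.314×270) = 3.31 mol.
Step 1 — Adiabatic: T₂/T₁ = (P₂/P₁)^((γ−1)/γ) ⇒ T₂ = 270×(5.16)^0.286 = 431 K; V₂ = 15.1 L.
ΔU = nCvΔT = 3.31×20.8×(431−270) = 11100 J.
Q = 0 for an adiabatic process, so W = −ΔU = -11100 J.
State after step 1: P = 789 kPa, V = 15.1 L, T = 431 K.
Step 2 — Isothermal: T stays 431 K; PV = const ⇒ V₂ = 28.6 L, P₂ = 415 kPa.
ΔU = 0 (ideal gas, T constant).
W = nRT ln(V₂/V₁) = 3.31×8.314×431×ln(1.90) = 7630 J.
Q = ΔU + W = 7630 J.
Net over both steps: W = -3480 J, Q = 7630 J, ΔU = 11100 J.

-3480 J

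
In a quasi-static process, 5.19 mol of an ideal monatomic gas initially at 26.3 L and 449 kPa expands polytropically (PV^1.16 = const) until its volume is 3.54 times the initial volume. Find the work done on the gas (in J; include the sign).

-13500 J

T₁ = P₁V₁/(nR) = 449×26.3/(5.19×8.314) = 274 K.
Polytropic n=1.16: T₂ = T₁(V₁/V₂)^(n−1) = 274×(0.282)^0.16 = 224 K; P₂ = P₁(V₁/V₂)^n = 104 kPa.
W = (P₁V₁−P₂V₂)/(n−1) = (449×26.3−104×93.1)/0.16 = 13500 J.
Work done on the gas = −W_by = -13500 J.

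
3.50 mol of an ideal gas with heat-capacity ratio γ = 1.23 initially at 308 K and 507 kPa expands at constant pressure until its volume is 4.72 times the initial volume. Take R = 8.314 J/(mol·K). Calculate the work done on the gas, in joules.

-33300 J

V₁ = nRT₁/P₁ = 3.50×8.314×308/507 = 17.7 L.
Isobaric: P stays 507 kPa; V/T = const ⇒ T₂ = 1450 K, V₂ = 83.4 L.
W = PΔV = 507×(83.4−17.7) kPa·L = 33300 J.
Work done on the gas = −W_by = -33300 J.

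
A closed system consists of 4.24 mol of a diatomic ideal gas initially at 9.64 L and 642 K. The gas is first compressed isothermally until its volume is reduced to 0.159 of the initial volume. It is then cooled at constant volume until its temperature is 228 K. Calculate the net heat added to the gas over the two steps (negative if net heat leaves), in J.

-78100 J

P₁ = nRT₁/V₁ = 4.24×8.314×642/9.64 = 2350 kPa.
Step 1 — Isothermal: T stays 642 K; PV = const ⇒ V₂ = 1.53 L, P₂ = 14800 kPa.
ΔU = 0 (ideal gas, T constant).
W = nRT ln(V₂/V₁) = 4.24×8.314×642×ln(0.159) = -41600 J.
Q = ΔU + W = -41600 J.
State after step 1: P = 14800 kPa, V = 1.53 L, T = 642 K.
Step 2 — Isochoric: V stays 1.53 L; P/T = const ⇒ T₂ = 228 K, P₂ = 5240 kPa.
W = 0 (no volume change).
ΔU = nCvΔT = 4.24×20.8×(228−642) = -36500 J.
Q = ΔU = -36500 J.
Net over both steps: W = -41600 J, Q = -78100 J, ΔU = -36500 J.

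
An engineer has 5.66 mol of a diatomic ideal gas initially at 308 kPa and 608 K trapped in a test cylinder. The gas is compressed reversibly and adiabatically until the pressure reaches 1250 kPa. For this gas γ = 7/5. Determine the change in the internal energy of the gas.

V₁ = nRT₁/P₁ = 5.66×8.314×608/308 = 92.9 L.
Adiabatic: T₂/T₁ = (P₂/P₁)^((γ−1)/γ) ⇒ T₂ = 608×(4.06)^0.286 = 907 K; V₂ = 34.2 L.
For an ideal gas ΔU = nCvΔT with Cv = (5/2)R = 20.8 J/(mol·K).
ΔU = 5.66×20.8×(907−608) = 35200 J.

35200 J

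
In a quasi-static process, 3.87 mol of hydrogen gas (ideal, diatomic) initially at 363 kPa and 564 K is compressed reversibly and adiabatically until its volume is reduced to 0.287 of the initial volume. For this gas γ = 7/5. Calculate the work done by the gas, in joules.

-29400 J

V₁ = nRT₁/P₁ = 3.87×8.314×564/363 = 50.0 L.
Adiabatic: TV^(γ−1) = const ⇒ T₂ = 564×(3.48)^0.400 = 929 K; PV^γ = const ⇒ P₂ = 2080 kPa.
ΔU = nCvΔT = 3.87×20.8×(929−564) = 29400 J.
Q = 0 for an adiabatic process, so W = −ΔU = -29400 J.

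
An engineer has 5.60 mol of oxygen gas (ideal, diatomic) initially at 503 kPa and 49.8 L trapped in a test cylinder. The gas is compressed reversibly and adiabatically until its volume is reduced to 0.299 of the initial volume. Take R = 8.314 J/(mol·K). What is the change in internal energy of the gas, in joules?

T₁ = P₁V₁/(nR) = 503×49.8/(5.60×8.314) = 538 K.
Adiabatic: TV^(γ−1) = const ⇒ T₂ = 538×(3.34)^0.400 = 872 K; PV^γ = const ⇒ P₂ = 2730 kPa.
For an ideal gas ΔU = nCvΔT with Cv = (5/2)R = 20.8 J/(mol·K).
ΔU = 5.60×20.8×(872−538) = 38900 J.

38900 J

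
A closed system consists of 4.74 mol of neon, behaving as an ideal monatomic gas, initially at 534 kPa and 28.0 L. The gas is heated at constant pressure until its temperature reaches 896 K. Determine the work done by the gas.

20400 J

T₁ = P₁V₁/(nR) = 534×28.0/(4.74×8.314) = 379 K.
Isobaric: P stays 534 kPa; V/T = const ⇒ T₂ = 896 K, V₂ = 66.1 L.
W = PΔV = 534×(66.1−28.0) kPa·L = 20400 J.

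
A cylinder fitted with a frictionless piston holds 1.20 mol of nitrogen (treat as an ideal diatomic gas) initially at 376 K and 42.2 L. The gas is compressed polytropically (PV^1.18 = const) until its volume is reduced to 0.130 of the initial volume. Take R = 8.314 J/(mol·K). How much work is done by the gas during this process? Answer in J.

P₁ = nRT₁/V₁ = 1.20×8.314×376/42.2 = 88.9 kPa.
Polytropic n=1.18: T₂ = T₁(V₁/V₂)^(n−1) = 376×(7.69)^0.18 = 543 K; P₂ = P₁(V₁/V₂)^n = 987 kPa.
W = (P₁V₁−P₂V₂)/(n−1) = (88.9×42.2−987×5.49)/0.18 = -9250 J.

-9250 J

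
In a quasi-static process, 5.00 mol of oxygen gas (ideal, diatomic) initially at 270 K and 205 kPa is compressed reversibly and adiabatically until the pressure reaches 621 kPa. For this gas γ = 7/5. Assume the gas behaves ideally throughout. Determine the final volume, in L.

24.8 L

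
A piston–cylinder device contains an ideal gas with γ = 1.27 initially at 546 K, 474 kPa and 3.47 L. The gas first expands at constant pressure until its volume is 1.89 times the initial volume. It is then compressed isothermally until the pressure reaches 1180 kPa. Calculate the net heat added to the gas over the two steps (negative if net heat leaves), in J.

4050 J

n = P₁V₁/(RT₁) = 474×3.47/(8.314×546) = 0.362 mol.
Step 1 — Isobaric: P stays 474 kPa; V/T = const ⇒ T₂ = 1030 K, V₂ = 6.56 L.
W = PΔV = 474×(6.56−3.47) kPa·L = 1460 J.
ΔU = nCvΔT = 0.362×30.8×(1030−546) = 5420 J.
Q = ΔU + W = nCpΔT = 6890 J.
State after step 1: P = 474 kPa, V = 6.56 L, T = 1030 K.
Step 2 — Isothermal: T stays 1030 K; PV = const ⇒ V₂ = 2.63 L, P₂ = 1180 kPa.
ΔU = 0 (ideal gas, T constant).
W = nRT ln(V₂/V₁) = 0.362×8.314×1030×ln(0.402) = -2840 J.
Q = ΔU + W = -2840 J.
Net over both steps: W = -1370 J, Q = 4050 J, ΔU = 5420 J.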